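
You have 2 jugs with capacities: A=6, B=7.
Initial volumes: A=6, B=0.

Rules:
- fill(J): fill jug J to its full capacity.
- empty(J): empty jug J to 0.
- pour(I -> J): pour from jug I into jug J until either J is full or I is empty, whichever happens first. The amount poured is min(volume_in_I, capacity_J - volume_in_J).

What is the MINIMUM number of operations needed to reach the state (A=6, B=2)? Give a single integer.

BFS from (A=6, B=0). One shortest path:
  1. empty(A) -> (A=0 B=0)
  2. fill(B) -> (A=0 B=7)
  3. pour(B -> A) -> (A=6 B=1)
  4. empty(A) -> (A=0 B=1)
  5. pour(B -> A) -> (A=1 B=0)
  6. fill(B) -> (A=1 B=7)
  7. pour(B -> A) -> (A=6 B=2)
Reached target in 7 moves.

Answer: 7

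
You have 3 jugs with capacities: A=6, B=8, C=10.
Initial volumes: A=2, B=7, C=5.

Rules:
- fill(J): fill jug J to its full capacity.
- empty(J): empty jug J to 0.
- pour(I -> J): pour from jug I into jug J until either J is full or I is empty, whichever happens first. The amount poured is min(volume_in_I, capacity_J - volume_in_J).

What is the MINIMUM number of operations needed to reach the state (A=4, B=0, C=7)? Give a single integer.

BFS from (A=2, B=7, C=5). One shortest path:
  1. empty(A) -> (A=0 B=7 C=5)
  2. fill(C) -> (A=0 B=7 C=10)
  3. pour(C -> A) -> (A=6 B=7 C=4)
  4. empty(A) -> (A=0 B=7 C=4)
  5. pour(C -> A) -> (A=4 B=7 C=0)
  6. pour(B -> C) -> (A=4 B=0 C=7)
Reached target in 6 moves.

Answer: 6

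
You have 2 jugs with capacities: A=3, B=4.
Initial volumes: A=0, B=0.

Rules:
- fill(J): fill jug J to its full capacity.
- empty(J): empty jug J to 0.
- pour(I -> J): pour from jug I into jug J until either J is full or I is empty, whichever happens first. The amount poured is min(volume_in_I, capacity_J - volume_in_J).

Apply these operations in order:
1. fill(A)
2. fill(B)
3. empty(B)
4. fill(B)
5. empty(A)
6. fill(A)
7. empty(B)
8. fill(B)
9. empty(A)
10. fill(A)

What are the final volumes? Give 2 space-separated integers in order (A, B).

Step 1: fill(A) -> (A=3 B=0)
Step 2: fill(B) -> (A=3 B=4)
Step 3: empty(B) -> (A=3 B=0)
Step 4: fill(B) -> (A=3 B=4)
Step 5: empty(A) -> (A=0 B=4)
Step 6: fill(A) -> (A=3 B=4)
Step 7: empty(B) -> (A=3 B=0)
Step 8: fill(B) -> (A=3 B=4)
Step 9: empty(A) -> (A=0 B=4)
Step 10: fill(A) -> (A=3 B=4)

Answer: 3 4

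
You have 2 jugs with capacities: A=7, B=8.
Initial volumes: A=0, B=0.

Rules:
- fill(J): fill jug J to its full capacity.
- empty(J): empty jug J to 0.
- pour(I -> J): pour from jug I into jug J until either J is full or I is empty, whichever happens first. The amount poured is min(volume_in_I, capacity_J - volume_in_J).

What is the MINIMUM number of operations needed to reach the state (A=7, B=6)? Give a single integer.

BFS from (A=0, B=0). One shortest path:
  1. fill(A) -> (A=7 B=0)
  2. pour(A -> B) -> (A=0 B=7)
  3. fill(A) -> (A=7 B=7)
  4. pour(A -> B) -> (A=6 B=8)
  5. empty(B) -> (A=6 B=0)
  6. pour(A -> B) -> (A=0 B=6)
  7. fill(A) -> (A=7 B=6)
Reached target in 7 moves.

Answer: 7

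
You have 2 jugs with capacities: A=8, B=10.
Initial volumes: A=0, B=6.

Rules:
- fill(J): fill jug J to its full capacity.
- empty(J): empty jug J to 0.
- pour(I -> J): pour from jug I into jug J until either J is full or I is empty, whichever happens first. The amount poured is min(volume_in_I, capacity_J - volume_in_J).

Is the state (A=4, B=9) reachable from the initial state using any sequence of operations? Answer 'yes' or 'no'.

BFS explored all 18 reachable states.
Reachable set includes: (0,0), (0,2), (0,4), (0,6), (0,8), (0,10), (2,0), (2,10), (4,0), (4,10), (6,0), (6,10) ...
Target (A=4, B=9) not in reachable set → no.

Answer: no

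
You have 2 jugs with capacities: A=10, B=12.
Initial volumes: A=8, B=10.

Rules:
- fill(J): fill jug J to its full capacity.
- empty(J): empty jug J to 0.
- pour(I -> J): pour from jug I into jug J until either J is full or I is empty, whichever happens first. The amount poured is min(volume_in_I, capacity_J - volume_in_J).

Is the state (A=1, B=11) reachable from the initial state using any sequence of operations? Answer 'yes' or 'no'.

Answer: no

Derivation:
BFS explored all 23 reachable states.
Reachable set includes: (0,0), (0,2), (0,4), (0,6), (0,8), (0,10), (0,12), (2,0), (2,12), (4,0), (4,12), (6,0) ...
Target (A=1, B=11) not in reachable set → no.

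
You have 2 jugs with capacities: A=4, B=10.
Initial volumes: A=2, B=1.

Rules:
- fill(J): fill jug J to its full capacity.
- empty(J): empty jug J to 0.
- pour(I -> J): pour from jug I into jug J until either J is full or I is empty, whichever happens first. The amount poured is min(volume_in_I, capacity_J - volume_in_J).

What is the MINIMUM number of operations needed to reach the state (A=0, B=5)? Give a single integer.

BFS from (A=2, B=1). One shortest path:
  1. fill(A) -> (A=4 B=1)
  2. pour(A -> B) -> (A=0 B=5)
Reached target in 2 moves.

Answer: 2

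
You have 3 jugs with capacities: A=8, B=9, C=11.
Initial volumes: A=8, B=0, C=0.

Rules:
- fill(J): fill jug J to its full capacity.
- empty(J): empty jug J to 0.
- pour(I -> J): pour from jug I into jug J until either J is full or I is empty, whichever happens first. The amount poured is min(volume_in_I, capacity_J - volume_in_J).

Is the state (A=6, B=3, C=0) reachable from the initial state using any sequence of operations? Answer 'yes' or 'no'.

BFS from (A=8, B=0, C=0):
  1. fill(B) -> (A=8 B=9 C=0)
  2. pour(A -> C) -> (A=0 B=9 C=8)
  3. pour(B -> C) -> (A=0 B=6 C=11)
  4. pour(C -> A) -> (A=8 B=6 C=3)
  5. empty(A) -> (A=0 B=6 C=3)
  6. pour(B -> A) -> (A=6 B=0 C=3)
  7. pour(C -> B) -> (A=6 B=3 C=0)
Target reached → yes.

Answer: yes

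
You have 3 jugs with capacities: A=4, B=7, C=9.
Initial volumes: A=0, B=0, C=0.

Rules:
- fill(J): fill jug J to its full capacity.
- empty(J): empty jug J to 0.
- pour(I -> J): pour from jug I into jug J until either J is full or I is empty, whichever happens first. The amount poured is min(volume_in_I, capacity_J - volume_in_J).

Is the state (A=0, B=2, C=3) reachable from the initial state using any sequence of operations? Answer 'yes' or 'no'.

BFS from (A=0, B=0, C=0):
  1. fill(C) -> (A=0 B=0 C=9)
  2. pour(C -> B) -> (A=0 B=7 C=2)
  3. pour(B -> A) -> (A=4 B=3 C=2)
  4. empty(A) -> (A=0 B=3 C=2)
  5. pour(B -> A) -> (A=3 B=0 C=2)
  6. pour(C -> B) -> (A=3 B=2 C=0)
  7. pour(A -> C) -> (A=0 B=2 C=3)
Target reached → yes.

Answer: yes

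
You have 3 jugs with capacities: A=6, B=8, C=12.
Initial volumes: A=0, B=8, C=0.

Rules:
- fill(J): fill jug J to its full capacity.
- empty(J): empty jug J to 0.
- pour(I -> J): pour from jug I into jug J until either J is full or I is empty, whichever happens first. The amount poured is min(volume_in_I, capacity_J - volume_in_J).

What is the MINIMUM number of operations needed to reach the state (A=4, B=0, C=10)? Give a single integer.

BFS from (A=0, B=8, C=0). One shortest path:
  1. fill(A) -> (A=6 B=8 C=0)
  2. pour(B -> C) -> (A=6 B=0 C=8)
  3. pour(A -> B) -> (A=0 B=6 C=8)
  4. pour(C -> A) -> (A=6 B=6 C=2)
  5. pour(A -> B) -> (A=4 B=8 C=2)
  6. pour(B -> C) -> (A=4 B=0 C=10)
Reached target in 6 moves.

Answer: 6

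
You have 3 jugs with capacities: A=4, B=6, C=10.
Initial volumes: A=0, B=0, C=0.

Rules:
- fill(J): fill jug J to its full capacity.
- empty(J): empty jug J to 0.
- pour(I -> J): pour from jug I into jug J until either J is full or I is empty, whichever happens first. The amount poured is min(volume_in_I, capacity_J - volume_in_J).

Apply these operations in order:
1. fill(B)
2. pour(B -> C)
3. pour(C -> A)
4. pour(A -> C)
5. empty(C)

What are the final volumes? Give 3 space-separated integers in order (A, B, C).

Step 1: fill(B) -> (A=0 B=6 C=0)
Step 2: pour(B -> C) -> (A=0 B=0 C=6)
Step 3: pour(C -> A) -> (A=4 B=0 C=2)
Step 4: pour(A -> C) -> (A=0 B=0 C=6)
Step 5: empty(C) -> (A=0 B=0 C=0)

Answer: 0 0 0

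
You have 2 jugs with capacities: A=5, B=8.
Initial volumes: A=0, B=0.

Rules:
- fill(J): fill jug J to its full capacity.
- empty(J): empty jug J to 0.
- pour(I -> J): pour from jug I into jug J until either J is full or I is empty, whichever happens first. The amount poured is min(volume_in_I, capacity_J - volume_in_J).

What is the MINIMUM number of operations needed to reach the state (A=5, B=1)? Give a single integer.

BFS from (A=0, B=0). One shortest path:
  1. fill(B) -> (A=0 B=8)
  2. pour(B -> A) -> (A=5 B=3)
  3. empty(A) -> (A=0 B=3)
  4. pour(B -> A) -> (A=3 B=0)
  5. fill(B) -> (A=3 B=8)
  6. pour(B -> A) -> (A=5 B=6)
  7. empty(A) -> (A=0 B=6)
  8. pour(B -> A) -> (A=5 B=1)
Reached target in 8 moves.

Answer: 8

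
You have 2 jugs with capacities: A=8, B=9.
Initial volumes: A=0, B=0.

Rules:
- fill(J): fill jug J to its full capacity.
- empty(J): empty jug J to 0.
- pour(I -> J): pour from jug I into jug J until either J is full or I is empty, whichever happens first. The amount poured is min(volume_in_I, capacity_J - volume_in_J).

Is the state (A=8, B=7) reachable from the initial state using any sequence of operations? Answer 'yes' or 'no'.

BFS from (A=0, B=0):
  1. fill(A) -> (A=8 B=0)
  2. pour(A -> B) -> (A=0 B=8)
  3. fill(A) -> (A=8 B=8)
  4. pour(A -> B) -> (A=7 B=9)
  5. empty(B) -> (A=7 B=0)
  6. pour(A -> B) -> (A=0 B=7)
  7. fill(A) -> (A=8 B=7)
Target reached → yes.

Answer: yes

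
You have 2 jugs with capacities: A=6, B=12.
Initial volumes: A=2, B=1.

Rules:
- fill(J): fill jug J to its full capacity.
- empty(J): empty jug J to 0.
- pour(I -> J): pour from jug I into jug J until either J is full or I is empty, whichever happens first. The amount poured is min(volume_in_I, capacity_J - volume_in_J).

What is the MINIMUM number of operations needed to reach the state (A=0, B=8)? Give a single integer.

Answer: 3

Derivation:
BFS from (A=2, B=1). One shortest path:
  1. fill(B) -> (A=2 B=12)
  2. pour(B -> A) -> (A=6 B=8)
  3. empty(A) -> (A=0 B=8)
Reached target in 3 moves.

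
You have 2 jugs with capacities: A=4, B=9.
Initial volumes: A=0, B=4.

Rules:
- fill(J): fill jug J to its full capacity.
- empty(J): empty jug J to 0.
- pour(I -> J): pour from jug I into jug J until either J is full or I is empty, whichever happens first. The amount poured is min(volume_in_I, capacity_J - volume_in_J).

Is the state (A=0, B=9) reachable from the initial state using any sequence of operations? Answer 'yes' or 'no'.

Answer: yes

Derivation:
BFS from (A=0, B=4):
  1. fill(B) -> (A=0 B=9)
Target reached → yes.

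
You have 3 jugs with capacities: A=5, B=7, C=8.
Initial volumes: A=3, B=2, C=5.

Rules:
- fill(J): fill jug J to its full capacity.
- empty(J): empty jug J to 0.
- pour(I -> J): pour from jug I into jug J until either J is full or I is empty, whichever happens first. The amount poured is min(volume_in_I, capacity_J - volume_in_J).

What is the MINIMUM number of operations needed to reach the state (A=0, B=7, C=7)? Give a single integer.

BFS from (A=3, B=2, C=5). One shortest path:
  1. empty(A) -> (A=0 B=2 C=5)
  2. pour(B -> C) -> (A=0 B=0 C=7)
  3. fill(B) -> (A=0 B=7 C=7)
Reached target in 3 moves.

Answer: 3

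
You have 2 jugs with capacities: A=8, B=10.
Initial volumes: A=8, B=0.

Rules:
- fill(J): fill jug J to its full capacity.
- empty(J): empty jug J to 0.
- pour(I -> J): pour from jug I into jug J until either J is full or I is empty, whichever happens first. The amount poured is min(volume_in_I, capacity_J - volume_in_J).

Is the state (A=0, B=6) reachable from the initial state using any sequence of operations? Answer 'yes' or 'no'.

Answer: yes

Derivation:
BFS from (A=8, B=0):
  1. pour(A -> B) -> (A=0 B=8)
  2. fill(A) -> (A=8 B=8)
  3. pour(A -> B) -> (A=6 B=10)
  4. empty(B) -> (A=6 B=0)
  5. pour(A -> B) -> (A=0 B=6)
Target reached → yes.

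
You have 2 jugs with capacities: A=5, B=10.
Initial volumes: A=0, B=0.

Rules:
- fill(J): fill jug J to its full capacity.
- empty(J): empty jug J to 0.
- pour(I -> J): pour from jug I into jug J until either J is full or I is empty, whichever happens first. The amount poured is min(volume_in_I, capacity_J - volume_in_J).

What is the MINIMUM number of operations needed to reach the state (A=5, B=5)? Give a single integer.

Answer: 2

Derivation:
BFS from (A=0, B=0). One shortest path:
  1. fill(B) -> (A=0 B=10)
  2. pour(B -> A) -> (A=5 B=5)
Reached target in 2 moves.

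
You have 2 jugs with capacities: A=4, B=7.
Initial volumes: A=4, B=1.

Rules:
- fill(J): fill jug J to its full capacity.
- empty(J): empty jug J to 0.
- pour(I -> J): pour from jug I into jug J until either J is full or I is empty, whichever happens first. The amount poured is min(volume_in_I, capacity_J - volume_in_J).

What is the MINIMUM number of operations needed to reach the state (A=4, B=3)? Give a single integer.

Answer: 3

Derivation:
BFS from (A=4, B=1). One shortest path:
  1. empty(A) -> (A=0 B=1)
  2. fill(B) -> (A=0 B=7)
  3. pour(B -> A) -> (A=4 B=3)
Reached target in 3 moves.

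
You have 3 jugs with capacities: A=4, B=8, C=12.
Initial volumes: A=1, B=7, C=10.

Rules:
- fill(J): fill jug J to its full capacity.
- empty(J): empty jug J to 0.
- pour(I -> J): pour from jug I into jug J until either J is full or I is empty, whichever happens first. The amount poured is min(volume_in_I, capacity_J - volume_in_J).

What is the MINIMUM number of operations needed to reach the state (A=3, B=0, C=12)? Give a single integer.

Answer: 4

Derivation:
BFS from (A=1, B=7, C=10). One shortest path:
  1. fill(A) -> (A=4 B=7 C=10)
  2. fill(C) -> (A=4 B=7 C=12)
  3. pour(A -> B) -> (A=3 B=8 C=12)
  4. empty(B) -> (A=3 B=0 C=12)
Reached target in 4 moves.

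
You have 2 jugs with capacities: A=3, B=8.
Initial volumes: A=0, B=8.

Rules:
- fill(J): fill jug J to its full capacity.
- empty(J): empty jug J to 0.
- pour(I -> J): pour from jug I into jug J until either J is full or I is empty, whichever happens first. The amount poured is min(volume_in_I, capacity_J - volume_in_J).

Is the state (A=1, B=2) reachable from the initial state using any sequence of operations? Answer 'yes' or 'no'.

BFS explored all 22 reachable states.
Reachable set includes: (0,0), (0,1), (0,2), (0,3), (0,4), (0,5), (0,6), (0,7), (0,8), (1,0), (1,8), (2,0) ...
Target (A=1, B=2) not in reachable set → no.

Answer: no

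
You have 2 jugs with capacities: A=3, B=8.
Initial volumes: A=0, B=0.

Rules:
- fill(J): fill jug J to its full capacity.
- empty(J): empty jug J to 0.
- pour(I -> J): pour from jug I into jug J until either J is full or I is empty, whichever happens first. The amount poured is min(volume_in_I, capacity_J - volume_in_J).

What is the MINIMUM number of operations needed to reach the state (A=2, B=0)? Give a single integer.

Answer: 6

Derivation:
BFS from (A=0, B=0). One shortest path:
  1. fill(B) -> (A=0 B=8)
  2. pour(B -> A) -> (A=3 B=5)
  3. empty(A) -> (A=0 B=5)
  4. pour(B -> A) -> (A=3 B=2)
  5. empty(A) -> (A=0 B=2)
  6. pour(B -> A) -> (A=2 B=0)
Reached target in 6 moves.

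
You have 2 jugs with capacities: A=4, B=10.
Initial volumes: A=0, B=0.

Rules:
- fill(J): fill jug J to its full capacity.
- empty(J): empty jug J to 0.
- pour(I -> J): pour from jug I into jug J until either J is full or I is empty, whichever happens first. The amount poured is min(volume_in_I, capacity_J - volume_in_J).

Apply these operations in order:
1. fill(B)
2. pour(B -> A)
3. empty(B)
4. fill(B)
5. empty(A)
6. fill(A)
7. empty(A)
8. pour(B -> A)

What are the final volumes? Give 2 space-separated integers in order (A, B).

Step 1: fill(B) -> (A=0 B=10)
Step 2: pour(B -> A) -> (A=4 B=6)
Step 3: empty(B) -> (A=4 B=0)
Step 4: fill(B) -> (A=4 B=10)
Step 5: empty(A) -> (A=0 B=10)
Step 6: fill(A) -> (A=4 B=10)
Step 7: empty(A) -> (A=0 B=10)
Step 8: pour(B -> A) -> (A=4 B=6)

Answer: 4 6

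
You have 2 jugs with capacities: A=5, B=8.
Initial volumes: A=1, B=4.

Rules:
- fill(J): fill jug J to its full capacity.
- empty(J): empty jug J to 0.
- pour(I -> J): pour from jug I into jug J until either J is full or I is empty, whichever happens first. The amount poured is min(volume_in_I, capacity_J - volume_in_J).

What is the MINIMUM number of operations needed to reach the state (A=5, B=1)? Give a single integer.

Answer: 3

Derivation:
BFS from (A=1, B=4). One shortest path:
  1. empty(B) -> (A=1 B=0)
  2. pour(A -> B) -> (A=0 B=1)
  3. fill(A) -> (A=5 B=1)
Reached target in 3 moves.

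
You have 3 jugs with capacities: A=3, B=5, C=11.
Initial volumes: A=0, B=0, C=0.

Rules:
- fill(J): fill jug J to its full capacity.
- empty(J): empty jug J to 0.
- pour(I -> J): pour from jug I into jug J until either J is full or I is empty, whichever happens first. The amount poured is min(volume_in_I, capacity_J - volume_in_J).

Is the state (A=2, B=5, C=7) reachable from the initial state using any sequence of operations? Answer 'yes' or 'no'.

Answer: yes

Derivation:
BFS from (A=0, B=0, C=0):
  1. fill(A) -> (A=3 B=0 C=0)
  2. fill(C) -> (A=3 B=0 C=11)
  3. pour(A -> B) -> (A=0 B=3 C=11)
  4. pour(C -> B) -> (A=0 B=5 C=9)
  5. empty(B) -> (A=0 B=0 C=9)
  6. pour(C -> B) -> (A=0 B=5 C=4)
  7. pour(B -> A) -> (A=3 B=2 C=4)
  8. pour(A -> C) -> (A=0 B=2 C=7)
  9. pour(B -> A) -> (A=2 B=0 C=7)
  10. fill(B) -> (A=2 B=5 C=7)
Target reached → yes.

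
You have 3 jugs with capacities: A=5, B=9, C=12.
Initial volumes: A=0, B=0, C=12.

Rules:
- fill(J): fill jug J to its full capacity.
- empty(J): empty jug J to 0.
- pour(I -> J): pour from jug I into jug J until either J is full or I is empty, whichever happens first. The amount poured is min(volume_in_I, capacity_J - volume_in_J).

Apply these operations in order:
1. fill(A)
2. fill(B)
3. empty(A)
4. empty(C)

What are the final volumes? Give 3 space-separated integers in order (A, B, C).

Step 1: fill(A) -> (A=5 B=0 C=12)
Step 2: fill(B) -> (A=5 B=9 C=12)
Step 3: empty(A) -> (A=0 B=9 C=12)
Step 4: empty(C) -> (A=0 B=9 C=0)

Answer: 0 9 0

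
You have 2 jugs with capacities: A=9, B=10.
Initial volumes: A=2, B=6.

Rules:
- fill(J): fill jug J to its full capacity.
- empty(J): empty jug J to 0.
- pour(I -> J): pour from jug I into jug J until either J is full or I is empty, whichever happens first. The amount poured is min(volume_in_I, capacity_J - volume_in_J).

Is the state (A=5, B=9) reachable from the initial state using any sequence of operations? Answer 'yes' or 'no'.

Answer: no

Derivation:
BFS explored all 39 reachable states.
Reachable set includes: (0,0), (0,1), (0,2), (0,3), (0,4), (0,5), (0,6), (0,7), (0,8), (0,9), (0,10), (1,0) ...
Target (A=5, B=9) not in reachable set → no.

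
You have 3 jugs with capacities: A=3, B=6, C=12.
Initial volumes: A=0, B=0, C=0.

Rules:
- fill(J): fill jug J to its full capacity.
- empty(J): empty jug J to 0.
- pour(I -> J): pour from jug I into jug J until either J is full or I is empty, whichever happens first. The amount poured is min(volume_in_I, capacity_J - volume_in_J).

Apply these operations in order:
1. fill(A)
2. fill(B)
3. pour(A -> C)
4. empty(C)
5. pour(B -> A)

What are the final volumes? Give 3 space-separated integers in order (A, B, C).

Step 1: fill(A) -> (A=3 B=0 C=0)
Step 2: fill(B) -> (A=3 B=6 C=0)
Step 3: pour(A -> C) -> (A=0 B=6 C=3)
Step 4: empty(C) -> (A=0 B=6 C=0)
Step 5: pour(B -> A) -> (A=3 B=3 C=0)

Answer: 3 3 0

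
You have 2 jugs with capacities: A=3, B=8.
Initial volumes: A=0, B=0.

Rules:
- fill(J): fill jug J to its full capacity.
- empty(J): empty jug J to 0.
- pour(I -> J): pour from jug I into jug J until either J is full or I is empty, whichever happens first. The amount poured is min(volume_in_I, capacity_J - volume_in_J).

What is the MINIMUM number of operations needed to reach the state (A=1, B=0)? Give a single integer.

BFS from (A=0, B=0). One shortest path:
  1. fill(A) -> (A=3 B=0)
  2. pour(A -> B) -> (A=0 B=3)
  3. fill(A) -> (A=3 B=3)
  4. pour(A -> B) -> (A=0 B=6)
  5. fill(A) -> (A=3 B=6)
  6. pour(A -> B) -> (A=1 B=8)
  7. empty(B) -> (A=1 B=0)
Reached target in 7 moves.

Answer: 7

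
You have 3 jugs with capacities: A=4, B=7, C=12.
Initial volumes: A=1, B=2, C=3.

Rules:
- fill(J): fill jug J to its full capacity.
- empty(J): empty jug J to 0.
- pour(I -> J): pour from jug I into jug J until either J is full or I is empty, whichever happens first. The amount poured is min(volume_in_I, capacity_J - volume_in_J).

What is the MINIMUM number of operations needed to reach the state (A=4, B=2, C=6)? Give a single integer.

BFS from (A=1, B=2, C=3). One shortest path:
  1. empty(A) -> (A=0 B=2 C=3)
  2. pour(B -> A) -> (A=2 B=0 C=3)
  3. fill(B) -> (A=2 B=7 C=3)
  4. pour(B -> C) -> (A=2 B=0 C=10)
  5. pour(A -> B) -> (A=0 B=2 C=10)
  6. pour(C -> A) -> (A=4 B=2 C=6)
Reached target in 6 moves.

Answer: 6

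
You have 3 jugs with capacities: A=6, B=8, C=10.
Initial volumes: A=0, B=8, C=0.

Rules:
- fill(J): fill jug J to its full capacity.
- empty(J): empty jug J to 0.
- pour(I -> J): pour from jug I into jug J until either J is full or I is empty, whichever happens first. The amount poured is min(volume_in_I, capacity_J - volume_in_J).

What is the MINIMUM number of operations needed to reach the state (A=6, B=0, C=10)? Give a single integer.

BFS from (A=0, B=8, C=0). One shortest path:
  1. fill(A) -> (A=6 B=8 C=0)
  2. empty(B) -> (A=6 B=0 C=0)
  3. fill(C) -> (A=6 B=0 C=10)
Reached target in 3 moves.

Answer: 3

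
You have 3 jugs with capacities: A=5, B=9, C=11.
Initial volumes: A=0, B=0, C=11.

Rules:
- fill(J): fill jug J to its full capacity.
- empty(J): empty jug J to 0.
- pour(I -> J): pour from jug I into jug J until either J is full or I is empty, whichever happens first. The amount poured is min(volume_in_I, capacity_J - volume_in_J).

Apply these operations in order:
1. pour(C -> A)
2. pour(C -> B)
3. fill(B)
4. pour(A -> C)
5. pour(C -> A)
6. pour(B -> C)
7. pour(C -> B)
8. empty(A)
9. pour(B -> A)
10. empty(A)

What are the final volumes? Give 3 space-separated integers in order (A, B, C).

Answer: 0 4 0

Derivation:
Step 1: pour(C -> A) -> (A=5 B=0 C=6)
Step 2: pour(C -> B) -> (A=5 B=6 C=0)
Step 3: fill(B) -> (A=5 B=9 C=0)
Step 4: pour(A -> C) -> (A=0 B=9 C=5)
Step 5: pour(C -> A) -> (A=5 B=9 C=0)
Step 6: pour(B -> C) -> (A=5 B=0 C=9)
Step 7: pour(C -> B) -> (A=5 B=9 C=0)
Step 8: empty(A) -> (A=0 B=9 C=0)
Step 9: pour(B -> A) -> (A=5 B=4 C=0)
Step 10: empty(A) -> (A=0 B=4 C=0)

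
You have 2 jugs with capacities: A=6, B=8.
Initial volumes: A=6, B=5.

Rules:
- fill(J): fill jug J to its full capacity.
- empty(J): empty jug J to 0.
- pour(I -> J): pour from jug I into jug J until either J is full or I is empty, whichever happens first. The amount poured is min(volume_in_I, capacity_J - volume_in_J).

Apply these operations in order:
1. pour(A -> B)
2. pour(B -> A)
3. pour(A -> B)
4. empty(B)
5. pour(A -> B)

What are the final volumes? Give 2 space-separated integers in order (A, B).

Answer: 0 3

Derivation:
Step 1: pour(A -> B) -> (A=3 B=8)
Step 2: pour(B -> A) -> (A=6 B=5)
Step 3: pour(A -> B) -> (A=3 B=8)
Step 4: empty(B) -> (A=3 B=0)
Step 5: pour(A -> B) -> (A=0 B=3)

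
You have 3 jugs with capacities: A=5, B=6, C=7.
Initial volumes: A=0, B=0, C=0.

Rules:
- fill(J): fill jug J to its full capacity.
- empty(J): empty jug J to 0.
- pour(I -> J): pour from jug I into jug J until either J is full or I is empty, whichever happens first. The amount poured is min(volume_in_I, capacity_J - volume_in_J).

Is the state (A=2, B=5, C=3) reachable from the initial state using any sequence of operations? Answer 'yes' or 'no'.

Answer: no

Derivation:
BFS explored all 216 reachable states.
Reachable set includes: (0,0,0), (0,0,1), (0,0,2), (0,0,3), (0,0,4), (0,0,5), (0,0,6), (0,0,7), (0,1,0), (0,1,1), (0,1,2), (0,1,3) ...
Target (A=2, B=5, C=3) not in reachable set → no.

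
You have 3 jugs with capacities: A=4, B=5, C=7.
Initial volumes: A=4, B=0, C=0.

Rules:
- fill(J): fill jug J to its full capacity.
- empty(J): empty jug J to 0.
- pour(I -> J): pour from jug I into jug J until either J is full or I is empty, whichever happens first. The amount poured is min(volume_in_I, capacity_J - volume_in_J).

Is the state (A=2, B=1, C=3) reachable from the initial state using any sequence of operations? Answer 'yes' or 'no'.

Answer: no

Derivation:
BFS explored all 168 reachable states.
Reachable set includes: (0,0,0), (0,0,1), (0,0,2), (0,0,3), (0,0,4), (0,0,5), (0,0,6), (0,0,7), (0,1,0), (0,1,1), (0,1,2), (0,1,3) ...
Target (A=2, B=1, C=3) not in reachable set → no.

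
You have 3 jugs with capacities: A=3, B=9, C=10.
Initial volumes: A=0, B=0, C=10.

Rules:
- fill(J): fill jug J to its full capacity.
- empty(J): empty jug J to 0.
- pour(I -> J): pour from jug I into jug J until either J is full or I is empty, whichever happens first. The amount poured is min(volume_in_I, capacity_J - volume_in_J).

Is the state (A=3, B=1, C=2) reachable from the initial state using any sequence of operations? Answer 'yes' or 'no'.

Answer: yes

Derivation:
BFS from (A=0, B=0, C=10):
  1. pour(C -> B) -> (A=0 B=9 C=1)
  2. pour(C -> A) -> (A=1 B=9 C=0)
  3. pour(B -> C) -> (A=1 B=0 C=9)
  4. pour(A -> B) -> (A=0 B=1 C=9)
  5. fill(A) -> (A=3 B=1 C=9)
  6. pour(A -> C) -> (A=2 B=1 C=10)
  7. empty(C) -> (A=2 B=1 C=0)
  8. pour(A -> C) -> (A=0 B=1 C=2)
  9. fill(A) -> (A=3 B=1 C=2)
Target reached → yes.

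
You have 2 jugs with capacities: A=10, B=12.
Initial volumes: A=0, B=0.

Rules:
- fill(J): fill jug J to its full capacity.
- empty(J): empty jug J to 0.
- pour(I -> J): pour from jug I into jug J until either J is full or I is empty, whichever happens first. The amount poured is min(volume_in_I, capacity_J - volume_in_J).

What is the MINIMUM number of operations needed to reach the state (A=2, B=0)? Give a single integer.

BFS from (A=0, B=0). One shortest path:
  1. fill(B) -> (A=0 B=12)
  2. pour(B -> A) -> (A=10 B=2)
  3. empty(A) -> (A=0 B=2)
  4. pour(B -> A) -> (A=2 B=0)
Reached target in 4 moves.

Answer: 4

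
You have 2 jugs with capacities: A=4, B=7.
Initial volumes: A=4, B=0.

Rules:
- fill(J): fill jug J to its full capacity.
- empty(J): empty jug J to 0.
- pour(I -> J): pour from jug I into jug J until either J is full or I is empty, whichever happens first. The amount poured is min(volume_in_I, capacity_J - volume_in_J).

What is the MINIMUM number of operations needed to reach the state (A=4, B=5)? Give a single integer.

Answer: 8

Derivation:
BFS from (A=4, B=0). One shortest path:
  1. pour(A -> B) -> (A=0 B=4)
  2. fill(A) -> (A=4 B=4)
  3. pour(A -> B) -> (A=1 B=7)
  4. empty(B) -> (A=1 B=0)
  5. pour(A -> B) -> (A=0 B=1)
  6. fill(A) -> (A=4 B=1)
  7. pour(A -> B) -> (A=0 B=5)
  8. fill(A) -> (A=4 B=5)
Reached target in 8 moves.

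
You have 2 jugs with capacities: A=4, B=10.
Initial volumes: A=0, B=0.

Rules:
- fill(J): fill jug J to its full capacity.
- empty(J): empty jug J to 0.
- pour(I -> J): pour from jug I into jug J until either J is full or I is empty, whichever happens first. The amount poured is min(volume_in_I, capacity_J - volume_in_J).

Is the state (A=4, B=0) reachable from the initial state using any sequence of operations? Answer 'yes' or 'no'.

BFS from (A=0, B=0):
  1. fill(A) -> (A=4 B=0)
Target reached → yes.

Answer: yes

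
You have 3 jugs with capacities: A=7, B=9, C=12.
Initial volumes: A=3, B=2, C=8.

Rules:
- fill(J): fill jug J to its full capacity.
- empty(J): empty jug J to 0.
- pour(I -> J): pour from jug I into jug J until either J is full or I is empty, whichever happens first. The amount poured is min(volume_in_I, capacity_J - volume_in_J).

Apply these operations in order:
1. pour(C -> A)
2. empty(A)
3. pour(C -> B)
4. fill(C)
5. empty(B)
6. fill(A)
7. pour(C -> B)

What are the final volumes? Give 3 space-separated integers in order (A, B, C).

Answer: 7 9 3

Derivation:
Step 1: pour(C -> A) -> (A=7 B=2 C=4)
Step 2: empty(A) -> (A=0 B=2 C=4)
Step 3: pour(C -> B) -> (A=0 B=6 C=0)
Step 4: fill(C) -> (A=0 B=6 C=12)
Step 5: empty(B) -> (A=0 B=0 C=12)
Step 6: fill(A) -> (A=7 B=0 C=12)
Step 7: pour(C -> B) -> (A=7 B=9 C=3)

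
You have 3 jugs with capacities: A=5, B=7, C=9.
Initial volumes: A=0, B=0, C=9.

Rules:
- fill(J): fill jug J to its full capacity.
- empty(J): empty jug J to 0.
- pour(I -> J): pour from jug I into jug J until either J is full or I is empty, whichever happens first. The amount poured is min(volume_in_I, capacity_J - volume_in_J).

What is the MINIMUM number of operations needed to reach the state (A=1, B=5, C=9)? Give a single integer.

Answer: 7

Derivation:
BFS from (A=0, B=0, C=9). One shortest path:
  1. fill(A) -> (A=5 B=0 C=9)
  2. empty(C) -> (A=5 B=0 C=0)
  3. pour(A -> B) -> (A=0 B=5 C=0)
  4. fill(A) -> (A=5 B=5 C=0)
  5. pour(A -> C) -> (A=0 B=5 C=5)
  6. fill(A) -> (A=5 B=5 C=5)
  7. pour(A -> C) -> (A=1 B=5 C=9)
Reached target in 7 moves.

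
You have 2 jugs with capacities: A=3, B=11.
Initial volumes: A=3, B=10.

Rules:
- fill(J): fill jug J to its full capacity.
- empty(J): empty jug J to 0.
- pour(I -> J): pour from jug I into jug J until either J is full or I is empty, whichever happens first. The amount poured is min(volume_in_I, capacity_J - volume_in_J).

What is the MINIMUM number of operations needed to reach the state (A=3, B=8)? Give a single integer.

Answer: 3

Derivation:
BFS from (A=3, B=10). One shortest path:
  1. empty(A) -> (A=0 B=10)
  2. fill(B) -> (A=0 B=11)
  3. pour(B -> A) -> (A=3 B=8)
Reached target in 3 moves.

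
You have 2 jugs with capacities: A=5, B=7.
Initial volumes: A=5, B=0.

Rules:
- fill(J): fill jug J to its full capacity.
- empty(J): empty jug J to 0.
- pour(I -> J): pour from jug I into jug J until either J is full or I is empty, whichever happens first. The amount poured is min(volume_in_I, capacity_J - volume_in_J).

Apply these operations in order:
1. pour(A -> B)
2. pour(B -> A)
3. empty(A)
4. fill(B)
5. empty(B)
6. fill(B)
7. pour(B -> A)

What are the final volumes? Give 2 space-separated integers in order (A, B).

Answer: 5 2

Derivation:
Step 1: pour(A -> B) -> (A=0 B=5)
Step 2: pour(B -> A) -> (A=5 B=0)
Step 3: empty(A) -> (A=0 B=0)
Step 4: fill(B) -> (A=0 B=7)
Step 5: empty(B) -> (A=0 B=0)
Step 6: fill(B) -> (A=0 B=7)
Step 7: pour(B -> A) -> (A=5 B=2)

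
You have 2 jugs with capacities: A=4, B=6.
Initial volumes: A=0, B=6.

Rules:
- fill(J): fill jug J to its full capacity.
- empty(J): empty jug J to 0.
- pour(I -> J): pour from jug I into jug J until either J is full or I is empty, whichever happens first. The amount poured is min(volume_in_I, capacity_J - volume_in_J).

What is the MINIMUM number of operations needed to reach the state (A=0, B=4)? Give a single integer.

BFS from (A=0, B=6). One shortest path:
  1. fill(A) -> (A=4 B=6)
  2. empty(B) -> (A=4 B=0)
  3. pour(A -> B) -> (A=0 B=4)
Reached target in 3 moves.

Answer: 3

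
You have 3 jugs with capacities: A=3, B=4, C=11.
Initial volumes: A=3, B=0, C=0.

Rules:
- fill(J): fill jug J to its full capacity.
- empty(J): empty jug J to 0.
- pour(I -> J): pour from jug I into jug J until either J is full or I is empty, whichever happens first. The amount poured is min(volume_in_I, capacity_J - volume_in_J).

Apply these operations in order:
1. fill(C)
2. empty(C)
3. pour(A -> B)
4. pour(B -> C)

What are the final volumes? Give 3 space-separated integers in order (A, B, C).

Step 1: fill(C) -> (A=3 B=0 C=11)
Step 2: empty(C) -> (A=3 B=0 C=0)
Step 3: pour(A -> B) -> (A=0 B=3 C=0)
Step 4: pour(B -> C) -> (A=0 B=0 C=3)

Answer: 0 0 3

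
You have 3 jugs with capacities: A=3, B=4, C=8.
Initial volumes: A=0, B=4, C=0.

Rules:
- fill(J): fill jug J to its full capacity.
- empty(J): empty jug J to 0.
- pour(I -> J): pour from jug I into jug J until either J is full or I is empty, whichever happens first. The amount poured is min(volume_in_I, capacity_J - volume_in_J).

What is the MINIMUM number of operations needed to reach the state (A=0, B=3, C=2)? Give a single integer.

Answer: 6

Derivation:
BFS from (A=0, B=4, C=0). One shortest path:
  1. empty(B) -> (A=0 B=0 C=0)
  2. fill(C) -> (A=0 B=0 C=8)
  3. pour(C -> A) -> (A=3 B=0 C=5)
  4. empty(A) -> (A=0 B=0 C=5)
  5. pour(C -> A) -> (A=3 B=0 C=2)
  6. pour(A -> B) -> (A=0 B=3 C=2)
Reached target in 6 moves.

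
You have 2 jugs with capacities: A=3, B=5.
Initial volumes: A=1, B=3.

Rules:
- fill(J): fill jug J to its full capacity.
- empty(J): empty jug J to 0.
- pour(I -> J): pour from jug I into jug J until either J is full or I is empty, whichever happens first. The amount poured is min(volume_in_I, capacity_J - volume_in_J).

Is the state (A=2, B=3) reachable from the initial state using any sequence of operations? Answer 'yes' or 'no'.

BFS explored all 17 reachable states.
Reachable set includes: (0,0), (0,1), (0,2), (0,3), (0,4), (0,5), (1,0), (1,3), (1,5), (2,0), (2,5), (3,0) ...
Target (A=2, B=3) not in reachable set → no.

Answer: no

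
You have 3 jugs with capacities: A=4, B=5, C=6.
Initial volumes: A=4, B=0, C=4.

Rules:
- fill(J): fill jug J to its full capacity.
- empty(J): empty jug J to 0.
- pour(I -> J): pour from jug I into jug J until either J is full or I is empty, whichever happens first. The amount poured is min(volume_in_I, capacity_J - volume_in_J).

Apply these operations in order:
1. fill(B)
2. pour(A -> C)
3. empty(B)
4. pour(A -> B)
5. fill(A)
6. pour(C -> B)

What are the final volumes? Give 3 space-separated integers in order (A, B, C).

Answer: 4 5 3

Derivation:
Step 1: fill(B) -> (A=4 B=5 C=4)
Step 2: pour(A -> C) -> (A=2 B=5 C=6)
Step 3: empty(B) -> (A=2 B=0 C=6)
Step 4: pour(A -> B) -> (A=0 B=2 C=6)
Step 5: fill(A) -> (A=4 B=2 C=6)
Step 6: pour(C -> B) -> (A=4 B=5 C=3)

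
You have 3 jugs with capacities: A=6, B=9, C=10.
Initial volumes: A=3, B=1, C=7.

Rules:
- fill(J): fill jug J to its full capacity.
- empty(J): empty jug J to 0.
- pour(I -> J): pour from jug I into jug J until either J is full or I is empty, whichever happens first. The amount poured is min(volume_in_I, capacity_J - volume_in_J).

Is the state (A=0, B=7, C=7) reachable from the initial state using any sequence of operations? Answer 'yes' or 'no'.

BFS from (A=3, B=1, C=7):
  1. fill(A) -> (A=6 B=1 C=7)
  2. pour(A -> B) -> (A=0 B=7 C=7)
Target reached → yes.

Answer: yes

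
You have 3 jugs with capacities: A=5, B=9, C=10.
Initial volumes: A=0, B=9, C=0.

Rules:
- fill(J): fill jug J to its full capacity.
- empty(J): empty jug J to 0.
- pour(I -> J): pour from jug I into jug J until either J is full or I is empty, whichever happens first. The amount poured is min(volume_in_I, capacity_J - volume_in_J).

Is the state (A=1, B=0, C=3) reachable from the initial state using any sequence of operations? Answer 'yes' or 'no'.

Answer: yes

Derivation:
BFS from (A=0, B=9, C=0):
  1. fill(A) -> (A=5 B=9 C=0)
  2. pour(B -> C) -> (A=5 B=0 C=9)
  3. pour(A -> B) -> (A=0 B=5 C=9)
  4. pour(C -> A) -> (A=5 B=5 C=4)
  5. pour(A -> B) -> (A=1 B=9 C=4)
  6. pour(B -> C) -> (A=1 B=3 C=10)
  7. empty(C) -> (A=1 B=3 C=0)
  8. pour(B -> C) -> (A=1 B=0 C=3)
Target reached → yes.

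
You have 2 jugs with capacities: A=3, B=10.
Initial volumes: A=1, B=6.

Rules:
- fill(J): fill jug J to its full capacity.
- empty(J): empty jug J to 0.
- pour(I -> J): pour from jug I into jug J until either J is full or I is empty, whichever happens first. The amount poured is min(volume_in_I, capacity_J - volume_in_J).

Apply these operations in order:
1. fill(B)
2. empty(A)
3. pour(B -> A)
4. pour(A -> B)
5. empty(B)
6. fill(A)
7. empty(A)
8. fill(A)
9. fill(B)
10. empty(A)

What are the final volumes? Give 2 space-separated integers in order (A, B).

Step 1: fill(B) -> (A=1 B=10)
Step 2: empty(A) -> (A=0 B=10)
Step 3: pour(B -> A) -> (A=3 B=7)
Step 4: pour(A -> B) -> (A=0 B=10)
Step 5: empty(B) -> (A=0 B=0)
Step 6: fill(A) -> (A=3 B=0)
Step 7: empty(A) -> (A=0 B=0)
Step 8: fill(A) -> (A=3 B=0)
Step 9: fill(B) -> (A=3 B=10)
Step 10: empty(A) -> (A=0 B=10)

Answer: 0 10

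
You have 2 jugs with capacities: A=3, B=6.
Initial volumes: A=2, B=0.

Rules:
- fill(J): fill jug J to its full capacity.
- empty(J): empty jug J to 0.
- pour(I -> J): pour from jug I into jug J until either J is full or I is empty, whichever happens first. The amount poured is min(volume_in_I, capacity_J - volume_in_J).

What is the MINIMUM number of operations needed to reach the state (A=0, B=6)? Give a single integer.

Answer: 2

Derivation:
BFS from (A=2, B=0). One shortest path:
  1. empty(A) -> (A=0 B=0)
  2. fill(B) -> (A=0 B=6)
Reached target in 2 moves.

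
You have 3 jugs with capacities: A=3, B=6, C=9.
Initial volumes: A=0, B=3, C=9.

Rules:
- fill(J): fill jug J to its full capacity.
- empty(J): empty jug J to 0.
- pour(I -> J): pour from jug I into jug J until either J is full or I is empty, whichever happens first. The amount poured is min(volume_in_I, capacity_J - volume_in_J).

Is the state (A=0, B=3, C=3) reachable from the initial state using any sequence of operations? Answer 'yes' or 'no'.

BFS from (A=0, B=3, C=9):
  1. fill(A) -> (A=3 B=3 C=9)
  2. empty(C) -> (A=3 B=3 C=0)
  3. pour(A -> C) -> (A=0 B=3 C=3)
Target reached → yes.

Answer: yes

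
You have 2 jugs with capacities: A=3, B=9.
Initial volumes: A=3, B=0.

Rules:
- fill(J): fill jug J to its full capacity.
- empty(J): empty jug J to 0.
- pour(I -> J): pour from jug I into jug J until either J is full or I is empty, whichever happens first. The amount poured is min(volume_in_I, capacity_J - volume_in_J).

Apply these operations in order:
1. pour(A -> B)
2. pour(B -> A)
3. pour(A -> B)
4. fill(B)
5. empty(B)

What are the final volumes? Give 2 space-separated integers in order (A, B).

Answer: 0 0

Derivation:
Step 1: pour(A -> B) -> (A=0 B=3)
Step 2: pour(B -> A) -> (A=3 B=0)
Step 3: pour(A -> B) -> (A=0 B=3)
Step 4: fill(B) -> (A=0 B=9)
Step 5: empty(B) -> (A=0 B=0)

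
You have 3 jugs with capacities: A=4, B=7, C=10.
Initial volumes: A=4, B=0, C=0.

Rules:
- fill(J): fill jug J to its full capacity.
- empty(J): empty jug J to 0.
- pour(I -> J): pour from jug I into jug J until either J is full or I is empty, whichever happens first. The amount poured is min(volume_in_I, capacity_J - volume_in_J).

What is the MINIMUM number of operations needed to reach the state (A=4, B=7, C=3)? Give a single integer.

BFS from (A=4, B=0, C=0). One shortest path:
  1. fill(C) -> (A=4 B=0 C=10)
  2. pour(C -> B) -> (A=4 B=7 C=3)
Reached target in 2 moves.

Answer: 2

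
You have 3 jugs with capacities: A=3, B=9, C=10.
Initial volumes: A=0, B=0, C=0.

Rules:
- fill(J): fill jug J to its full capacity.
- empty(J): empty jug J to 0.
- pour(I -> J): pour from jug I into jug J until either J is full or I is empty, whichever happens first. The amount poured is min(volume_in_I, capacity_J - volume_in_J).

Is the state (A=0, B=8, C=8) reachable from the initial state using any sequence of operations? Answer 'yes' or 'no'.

Answer: yes

Derivation:
BFS from (A=0, B=0, C=0):
  1. fill(C) -> (A=0 B=0 C=10)
  2. pour(C -> B) -> (A=0 B=9 C=1)
  3. pour(C -> A) -> (A=1 B=9 C=0)
  4. pour(B -> C) -> (A=1 B=0 C=9)
  5. fill(B) -> (A=1 B=9 C=9)
  6. pour(B -> C) -> (A=1 B=8 C=10)
  7. pour(C -> A) -> (A=3 B=8 C=8)
  8. empty(A) -> (A=0 B=8 C=8)
Target reached → yes.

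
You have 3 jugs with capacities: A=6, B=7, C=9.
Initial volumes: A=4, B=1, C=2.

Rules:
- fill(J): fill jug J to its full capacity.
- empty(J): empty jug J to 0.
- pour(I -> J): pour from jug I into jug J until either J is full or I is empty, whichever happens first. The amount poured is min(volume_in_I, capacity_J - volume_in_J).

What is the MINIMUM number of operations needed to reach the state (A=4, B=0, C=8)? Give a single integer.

Answer: 4

Derivation:
BFS from (A=4, B=1, C=2). One shortest path:
  1. empty(C) -> (A=4 B=1 C=0)
  2. pour(B -> C) -> (A=4 B=0 C=1)
  3. fill(B) -> (A=4 B=7 C=1)
  4. pour(B -> C) -> (A=4 B=0 C=8)
Reached target in 4 moves.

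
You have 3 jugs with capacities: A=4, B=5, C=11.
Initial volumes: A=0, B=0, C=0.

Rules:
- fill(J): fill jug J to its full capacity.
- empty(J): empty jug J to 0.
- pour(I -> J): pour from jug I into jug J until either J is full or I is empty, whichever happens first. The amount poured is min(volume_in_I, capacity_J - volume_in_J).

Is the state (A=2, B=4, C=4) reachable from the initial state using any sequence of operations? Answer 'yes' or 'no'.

BFS explored all 240 reachable states.
Reachable set includes: (0,0,0), (0,0,1), (0,0,2), (0,0,3), (0,0,4), (0,0,5), (0,0,6), (0,0,7), (0,0,8), (0,0,9), (0,0,10), (0,0,11) ...
Target (A=2, B=4, C=4) not in reachable set → no.

Answer: no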